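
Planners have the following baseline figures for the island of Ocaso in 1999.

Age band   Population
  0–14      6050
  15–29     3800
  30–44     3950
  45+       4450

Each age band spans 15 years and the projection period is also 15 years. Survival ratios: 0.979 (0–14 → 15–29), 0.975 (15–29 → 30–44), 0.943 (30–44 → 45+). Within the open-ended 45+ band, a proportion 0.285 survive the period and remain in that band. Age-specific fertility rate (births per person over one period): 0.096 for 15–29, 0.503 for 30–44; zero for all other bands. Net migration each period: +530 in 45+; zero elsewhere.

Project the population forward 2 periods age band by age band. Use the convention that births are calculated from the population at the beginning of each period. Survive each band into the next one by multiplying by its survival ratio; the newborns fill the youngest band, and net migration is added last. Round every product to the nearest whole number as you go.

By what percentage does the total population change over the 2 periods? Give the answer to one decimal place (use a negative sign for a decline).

-11.7

Call the groups 1 to 4, youngest first.
— Period 1 —
Births: 3800 * 0.096 = 365 ; 3950 * 0.503 = 1987 — total 2352
Group 2: 6050 * 0.979 = 5923
Group 3: 3800 * 0.975 = 3705
Group 4: 3950 * 0.943 + 4450 * 0.285 = 3725 + 1268 = 4993
Net migration: Group 4 + 530 → 5523
→ [2352, 5923, 3705, 5523]
— Period 2 —
Births: 5923 * 0.096 = 569 ; 3705 * 0.503 = 1864 — total 2433
Group 2: 2352 * 0.979 = 2303
Group 3: 5923 * 0.975 = 5775
Group 4: 3705 * 0.943 + 5523 * 0.285 = 3494 + 1574 = 5068
Net migration: Group 4 + 530 → 5598
→ [2433, 2303, 5775, 5598]
Total: 18250 → 16109; change = -2141; percentage change = -11.7%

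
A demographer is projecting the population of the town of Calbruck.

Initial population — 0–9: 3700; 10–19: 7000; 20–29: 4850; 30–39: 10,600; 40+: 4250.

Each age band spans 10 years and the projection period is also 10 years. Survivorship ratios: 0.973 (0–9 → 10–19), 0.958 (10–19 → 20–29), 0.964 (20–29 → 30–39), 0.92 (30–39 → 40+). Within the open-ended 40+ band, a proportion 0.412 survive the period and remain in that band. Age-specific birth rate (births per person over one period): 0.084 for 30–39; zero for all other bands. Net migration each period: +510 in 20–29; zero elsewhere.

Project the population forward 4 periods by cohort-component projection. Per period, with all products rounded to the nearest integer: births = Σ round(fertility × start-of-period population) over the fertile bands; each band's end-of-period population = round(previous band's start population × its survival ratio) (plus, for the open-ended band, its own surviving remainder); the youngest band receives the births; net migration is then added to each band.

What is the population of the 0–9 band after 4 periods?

Call the groups 1 to 5, youngest first.
After projecting period 1:
Births: 10600 × 0.084 = 890
Group 2: 3700 × 0.973 = 3600
Group 3: 7000 × 0.958 = 6706
Group 4: 4850 × 0.964 = 4675
Group 5: 10600 × 0.92 + 4250 × 0.412 = 9752 + 1751 = 11503
Net migration: Group 3 + 510 → 7216
→ [890, 3600, 7216, 4675, 11503]
After projecting period 2:
Births: 4675 × 0.084 = 393
Group 2: 890 × 0.973 = 866
Group 3: 3600 × 0.958 = 3449
Group 4: 7216 × 0.964 = 6956
Group 5: 4675 × 0.92 + 11503 × 0.412 = 4301 + 4739 = 9040
Net migration: Group 3 + 510 → 3959
→ [393, 866, 3959, 6956, 9040]
After projecting period 3:
Births: 6956 × 0.084 = 584
Group 2: 393 × 0.973 = 382
Group 3: 866 × 0.958 = 830
Group 4: 3959 × 0.964 = 3816
Group 5: 6956 × 0.92 + 9040 × 0.412 = 6400 + 3724 = 10124
Net migration: Group 3 + 510 → 1340
→ [584, 382, 1340, 3816, 10124]
After projecting period 4:
Births: 3816 × 0.084 = 321
Group 2: 584 × 0.973 = 568
Group 3: 382 × 0.958 = 366
Group 4: 1340 × 0.964 = 1292
Group 5: 3816 × 0.92 + 10124 × 0.412 = 3511 + 4171 = 7682
Net migration: Group 3 + 510 → 876
→ [321, 568, 876, 1292, 7682]

321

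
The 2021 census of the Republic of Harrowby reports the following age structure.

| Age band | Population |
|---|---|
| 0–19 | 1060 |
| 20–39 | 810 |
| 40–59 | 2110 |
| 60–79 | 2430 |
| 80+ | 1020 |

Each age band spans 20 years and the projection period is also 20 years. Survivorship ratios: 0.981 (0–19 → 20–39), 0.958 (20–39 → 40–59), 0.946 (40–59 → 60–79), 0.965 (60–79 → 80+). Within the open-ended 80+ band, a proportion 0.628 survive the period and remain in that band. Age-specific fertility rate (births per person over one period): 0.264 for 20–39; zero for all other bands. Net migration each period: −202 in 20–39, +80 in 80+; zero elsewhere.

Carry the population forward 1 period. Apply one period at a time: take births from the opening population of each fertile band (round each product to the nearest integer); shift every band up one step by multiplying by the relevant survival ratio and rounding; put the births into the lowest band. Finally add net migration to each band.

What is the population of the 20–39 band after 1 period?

Numbering the bands 1..5 from youngest to oldest:
[period 1]
Births: 810 * 0.264 = 214
Band 2: 1060 * 0.981 = 1040
Band 3: 810 * 0.958 = 776
Band 4: 2110 * 0.946 = 1996
Band 5: 2430 * 0.965 + 1020 * 0.628 = 2345 + 641 = 2986
Net migration: Band 2 − 202 → 838; Band 5 + 80 → 3066
End of period: [214, 838, 776, 1996, 3066]

838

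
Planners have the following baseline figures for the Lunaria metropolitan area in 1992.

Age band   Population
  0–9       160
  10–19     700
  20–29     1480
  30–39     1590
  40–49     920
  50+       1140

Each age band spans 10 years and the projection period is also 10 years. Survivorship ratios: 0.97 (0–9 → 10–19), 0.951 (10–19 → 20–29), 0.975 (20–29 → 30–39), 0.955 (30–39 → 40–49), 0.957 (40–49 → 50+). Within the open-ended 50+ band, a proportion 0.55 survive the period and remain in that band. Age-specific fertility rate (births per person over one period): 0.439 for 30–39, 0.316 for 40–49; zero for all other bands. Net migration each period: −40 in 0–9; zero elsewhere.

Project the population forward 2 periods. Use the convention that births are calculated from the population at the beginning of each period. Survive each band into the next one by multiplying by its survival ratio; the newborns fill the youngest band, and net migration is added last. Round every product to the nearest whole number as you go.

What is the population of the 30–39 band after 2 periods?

— Period 1 —
Births: 1590 × 0.439 = 698  |  920 × 0.316 = 291 ⇒ total 989
10–19: 160 × 0.97 = 155
20–29: 700 × 0.951 = 666
30–39: 1480 × 0.975 = 1443
40–49: 1590 × 0.955 = 1518
50+: 920 × 0.957 + 1140 × 0.55 = 880 + 627 = 1507
Net migration: 0–9 − 40 → 949
Population now: 0–9=949, 10–19=155, 20–29=666, 30–39=1443, 40–49=1518, 50+=1507
— Period 2 —
Births: 1443 × 0.439 = 633  |  1518 × 0.316 = 480 ⇒ total 1113
10–19: 949 × 0.97 = 921
20–29: 155 × 0.951 = 147
30–39: 666 × 0.975 = 649
40–49: 1443 × 0.955 = 1378
50+: 1518 × 0.957 + 1507 × 0.55 = 1453 + 829 = 2282
Net migration: 0–9 − 40 → 1073
Population now: 0–9=1073, 10–19=921, 20–29=147, 30–39=649, 40–49=1378, 50+=2282

649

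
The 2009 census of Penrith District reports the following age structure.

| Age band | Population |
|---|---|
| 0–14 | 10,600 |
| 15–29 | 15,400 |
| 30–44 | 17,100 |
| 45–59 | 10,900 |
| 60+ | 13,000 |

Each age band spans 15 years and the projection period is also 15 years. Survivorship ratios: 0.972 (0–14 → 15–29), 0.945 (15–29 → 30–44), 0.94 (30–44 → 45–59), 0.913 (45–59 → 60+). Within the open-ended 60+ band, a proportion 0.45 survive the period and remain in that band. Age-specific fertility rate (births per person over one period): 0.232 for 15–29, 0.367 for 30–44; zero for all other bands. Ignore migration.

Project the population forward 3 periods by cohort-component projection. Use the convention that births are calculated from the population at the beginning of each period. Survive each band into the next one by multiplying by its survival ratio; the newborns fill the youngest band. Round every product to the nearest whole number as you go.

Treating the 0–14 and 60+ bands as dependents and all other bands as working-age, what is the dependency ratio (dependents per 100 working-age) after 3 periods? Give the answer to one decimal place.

109.2

Numbering the groups 1..5 from youngest to oldest:
— Period 1 —
Births: 15400 × 0.232 = 3573, 17100 × 0.367 = 6276 → 9849
Group 2: 10600 × 0.972 = 10303
Group 3: 15400 × 0.945 = 14553
Group 4: 17100 × 0.94 = 16074
Group 5: 10900 × 0.913 + 13000 × 0.45 = 9952 + 5850 = 15802
End of period: [9849, 10303, 14553, 16074, 15802]
— Period 2 —
Births: 10303 × 0.232 = 2390, 14553 × 0.367 = 5341 → 7731
Group 2: 9849 × 0.972 = 9573
Group 3: 10303 × 0.945 = 9736
Group 4: 14553 × 0.94 = 13680
Group 5: 16074 × 0.913 + 15802 × 0.45 = 14676 + 7111 = 21787
End of period: [7731, 9573, 9736, 13680, 21787]
— Period 3 —
Births: 9573 × 0.232 = 2221, 9736 × 0.367 = 3573 → 5794
Group 2: 7731 × 0.972 = 7515
Group 3: 9573 × 0.945 = 9046
Group 4: 9736 × 0.94 = 9152
Group 5: 13680 × 0.913 + 21787 × 0.45 = 12490 + 9804 = 22294
End of period: [5794, 7515, 9046, 9152, 22294]
Dependents (band 0–14 + band 60+) = 5794 + 22294 = 28088; working-age = 25713; ratio = 28088/25713 × 100 = 109.2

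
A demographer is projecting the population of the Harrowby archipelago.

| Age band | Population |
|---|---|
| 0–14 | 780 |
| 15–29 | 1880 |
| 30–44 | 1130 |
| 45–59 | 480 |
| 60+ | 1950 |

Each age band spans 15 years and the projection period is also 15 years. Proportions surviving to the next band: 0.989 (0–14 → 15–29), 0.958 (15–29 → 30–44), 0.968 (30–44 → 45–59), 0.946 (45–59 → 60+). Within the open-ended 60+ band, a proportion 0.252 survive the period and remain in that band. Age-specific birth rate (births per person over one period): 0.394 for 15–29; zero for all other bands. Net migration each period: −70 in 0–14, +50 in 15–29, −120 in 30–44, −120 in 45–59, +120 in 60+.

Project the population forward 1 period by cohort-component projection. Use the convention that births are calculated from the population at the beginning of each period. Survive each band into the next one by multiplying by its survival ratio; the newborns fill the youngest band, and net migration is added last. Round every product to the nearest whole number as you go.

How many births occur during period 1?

Period 1:
Births: 1880 × 0.394 = 741
15–29: 780 × 0.989 = 771
30–44: 1880 × 0.958 = 1801
45–59: 1130 × 0.968 = 1094
60+: 480 × 0.946 + 1950 × 0.252 = 454 + 491 = 945
Net migration: 0–14 − 70 → 671; 15–29 + 50 → 821; 30–44 − 120 → 1681; 45–59 − 120 → 974; 60+ + 120 → 1065
End of period: [671, 821, 1681, 974, 1065]

741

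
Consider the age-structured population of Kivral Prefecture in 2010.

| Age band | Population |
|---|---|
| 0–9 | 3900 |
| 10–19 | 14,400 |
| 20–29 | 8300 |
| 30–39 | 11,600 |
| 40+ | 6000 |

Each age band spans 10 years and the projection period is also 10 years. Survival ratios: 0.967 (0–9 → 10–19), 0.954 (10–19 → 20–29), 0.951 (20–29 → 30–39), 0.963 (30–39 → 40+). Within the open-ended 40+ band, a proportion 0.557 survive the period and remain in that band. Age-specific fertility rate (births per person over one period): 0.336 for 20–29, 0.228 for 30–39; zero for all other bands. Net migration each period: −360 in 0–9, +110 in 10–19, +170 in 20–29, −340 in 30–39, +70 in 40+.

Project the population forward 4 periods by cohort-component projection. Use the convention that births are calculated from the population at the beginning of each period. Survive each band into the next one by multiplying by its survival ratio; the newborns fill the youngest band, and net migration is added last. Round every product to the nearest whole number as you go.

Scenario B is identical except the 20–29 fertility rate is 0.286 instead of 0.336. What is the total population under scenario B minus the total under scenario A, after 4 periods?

-1550

— Period 1 —
Births: 8300 × 0.336 = 2789, 11600 × 0.228 = 2645 ⇒ total 5434
10–19: 3900 × 0.967 = 3771
20–29: 14400 × 0.954 = 13738
30–39: 8300 × 0.951 = 7893
40+: 11600 × 0.963 + 6000 × 0.557 = 11171 + 3342 = 14513
Net migration: 0–9 − 360 → 5074; 10–19 + 110 → 3881; 20–29 + 170 → 13908; 30–39 − 340 → 7553; 40+ + 70 → 14583
Population now: 0–9=5074, 10–19=3881, 20–29=13908, 30–39=7553, 40+=14583
— Period 2 —
Births: 13908 × 0.336 = 4673, 7553 × 0.228 = 1722 ⇒ total 6395
10–19: 5074 × 0.967 = 4907
20–29: 3881 × 0.954 = 3702
30–39: 13908 × 0.951 = 13227
40+: 7553 × 0.963 + 14583 × 0.557 = 7274 + 8123 = 15397
Net migration: 0–9 − 360 → 6035; 10–19 + 110 → 5017; 20–29 + 170 → 3872; 30–39 − 340 → 12887; 40+ + 70 → 15467
Population now: 0–9=6035, 10–19=5017, 20–29=3872, 30–39=12887, 40+=15467
— Period 3 —
Births: 3872 × 0.336 = 1301, 12887 × 0.228 = 2938 ⇒ total 4239
10–19: 6035 × 0.967 = 5836
20–29: 5017 × 0.954 = 4786
30–39: 3872 × 0.951 = 3682
40+: 12887 × 0.963 + 15467 × 0.557 = 12410 + 8615 = 21025
Net migration: 0–9 − 360 → 3879; 10–19 + 110 → 5946; 20–29 + 170 → 4956; 30–39 − 340 → 3342; 40+ + 70 → 21095
Population now: 0–9=3879, 10–19=5946, 20–29=4956, 30–39=3342, 40+=21095
— Period 4 —
Births: 4956 × 0.336 = 1665, 3342 × 0.228 = 762 ⇒ total 2427
10–19: 3879 × 0.967 = 3751
20–29: 5946 × 0.954 = 5672
30–39: 4956 × 0.951 = 4713
40+: 3342 × 0.963 + 21095 × 0.557 = 3218 + 11750 = 14968
Net migration: 0–9 − 360 → 2067; 10–19 + 110 → 3861; 20–29 + 170 → 5842; 30–39 − 340 → 4373; 40+ + 70 → 15038
Population now: 0–9=2067, 10–19=3861, 20–29=5842, 30–39=4373, 40+=15038
Scenario A total after 4 periods: 31181
Scenario B projection —
— Period 1 —
Births: 8300 × 0.286 = 2374, 11600 × 0.228 = 2645 ⇒ total 5019
10–19: 3900 × 0.967 = 3771
20–29: 14400 × 0.954 = 13738
30–39: 8300 × 0.951 = 7893
40+: 11600 × 0.963 + 6000 × 0.557 = 11171 + 3342 = 14513
Net migration: 0–9 − 360 → 4659; 10–19 + 110 → 3881; 20–29 + 170 → 13908; 30–39 − 340 → 7553; 40+ + 70 → 14583
Population now: 0–9=4659, 10–19=3881, 20–29=13908, 30–39=7553, 40+=14583
— Period 2 —
Births: 13908 × 0.286 = 3978, 7553 × 0.228 = 1722 ⇒ total 5700
10–19: 4659 × 0.967 = 4505
20–29: 3881 × 0.954 = 3702
30–39: 13908 × 0.951 = 13227
40+: 7553 × 0.963 + 14583 × 0.557 = 7274 + 8123 = 15397
Net migration: 0–9 − 360 → 5340; 10–19 + 110 → 4615; 20–29 + 170 → 3872; 30–39 − 340 → 12887; 40+ + 70 → 15467
Population now: 0–9=5340, 10–19=4615, 20–29=3872, 30–39=12887, 40+=15467
— Period 3 —
Births: 3872 × 0.286 = 1107, 12887 × 0.228 = 2938 ⇒ total 4045
10–19: 5340 × 0.967 = 5164
20–29: 4615 × 0.954 = 4403
30–39: 3872 × 0.951 = 3682
40+: 12887 × 0.963 + 15467 × 0.557 = 12410 + 8615 = 21025
Net migration: 0–9 − 360 → 3685; 10–19 + 110 → 5274; 20–29 + 170 → 4573; 30–39 − 340 → 3342; 40+ + 70 → 21095
Population now: 0–9=3685, 10–19=5274, 20–29=4573, 30–39=3342, 40+=21095
— Period 4 —
Births: 4573 × 0.286 = 1308, 3342 × 0.228 = 762 ⇒ total 2070
10–19: 3685 × 0.967 = 3563
20–29: 5274 × 0.954 = 5031
30–39: 4573 × 0.951 = 4349
40+: 3342 × 0.963 + 21095 × 0.557 = 3218 + 11750 = 14968
Net migration: 0–9 − 360 → 1710; 10–19 + 110 → 3673; 20–29 + 170 → 5201; 30–39 − 340 → 4009; 40+ + 70 → 15038
Population now: 0–9=1710, 10–19=3673, 20–29=5201, 30–39=4009, 40+=15038
Scenario B total after 4 periods: 29631
Difference B − A = 29631 − 31181 = -1550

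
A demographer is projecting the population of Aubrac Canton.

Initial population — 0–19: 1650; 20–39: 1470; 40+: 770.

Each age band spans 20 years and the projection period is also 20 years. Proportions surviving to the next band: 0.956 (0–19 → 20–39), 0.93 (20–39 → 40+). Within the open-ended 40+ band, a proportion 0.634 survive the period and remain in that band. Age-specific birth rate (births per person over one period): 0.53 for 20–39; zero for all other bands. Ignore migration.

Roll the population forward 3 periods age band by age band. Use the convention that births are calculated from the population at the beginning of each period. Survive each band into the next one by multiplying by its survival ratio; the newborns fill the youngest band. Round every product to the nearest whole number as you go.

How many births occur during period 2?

836

Call the bands 1 to 3, youngest first.
[period 1]
Births: 1470 × 0.53 = 779
Band 2: 1650 × 0.956 = 1577
Band 3: 1470 × 0.93 + 770 × 0.634 = 1367 + 488 = 1855
End of period: [779, 1577, 1855]
[period 2]
Births: 1577 × 0.53 = 836
Band 2: 779 × 0.956 = 745
Band 3: 1577 × 0.93 + 1855 × 0.634 = 1467 + 1176 = 2643
End of period: [836, 745, 2643]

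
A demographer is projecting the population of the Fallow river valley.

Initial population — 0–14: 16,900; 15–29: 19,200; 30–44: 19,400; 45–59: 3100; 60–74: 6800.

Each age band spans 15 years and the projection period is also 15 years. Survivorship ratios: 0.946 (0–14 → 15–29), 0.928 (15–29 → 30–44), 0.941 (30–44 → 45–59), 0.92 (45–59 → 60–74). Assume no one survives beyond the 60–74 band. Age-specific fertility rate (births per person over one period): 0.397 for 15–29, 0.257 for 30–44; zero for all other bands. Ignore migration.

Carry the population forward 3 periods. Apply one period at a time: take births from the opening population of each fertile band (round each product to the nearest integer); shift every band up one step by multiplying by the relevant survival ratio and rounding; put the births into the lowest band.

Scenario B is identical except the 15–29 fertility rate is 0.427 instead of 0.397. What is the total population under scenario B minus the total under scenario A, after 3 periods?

Call the groups 1 to 5, youngest first.
Period 1:
Births: 19200 × 0.397 = 7622  |  19400 × 0.257 = 4986 → 12608
Group 2: 16900 × 0.946 = 15987
Group 3: 19200 × 0.928 = 17818
Group 4: 19400 × 0.941 = 18255
Group 5: 3100 × 0.92 = 2852
End of period: [12608, 15987, 17818, 18255, 2852]
Period 2:
Births: 15987 × 0.397 = 6347  |  17818 × 0.257 = 4579 → 10926
Group 2: 12608 × 0.946 = 11927
Group 3: 15987 × 0.928 = 14836
Group 4: 17818 × 0.941 = 16767
Group 5: 18255 × 0.92 = 16795
End of period: [10926, 11927, 14836, 16767, 16795]
Period 3:
Births: 11927 × 0.397 = 4735  |  14836 × 0.257 = 3813 → 8548
Group 2: 10926 × 0.946 = 10336
Group 3: 11927 × 0.928 = 11068
Group 4: 14836 × 0.941 = 13961
Group 5: 16767 × 0.92 = 15426
End of period: [8548, 10336, 11068, 13961, 15426]
Scenario A total after 3 periods: 59339
Scenario B projection —
Period 1:
Births: 19200 × 0.427 = 8198  |  19400 × 0.257 = 4986 → 13184
Group 2: 16900 × 0.946 = 15987
Group 3: 19200 × 0.928 = 17818
Group 4: 19400 × 0.941 = 18255
Group 5: 3100 × 0.92 = 2852
End of period: [13184, 15987, 17818, 18255, 2852]
Period 2:
Births: 15987 × 0.427 = 6826  |  17818 × 0.257 = 4579 → 11405
Group 2: 13184 × 0.946 = 12472
Group 3: 15987 × 0.928 = 14836
Group 4: 17818 × 0.941 = 16767
Group 5: 18255 × 0.92 = 16795
End of period: [11405, 12472, 14836, 16767, 16795]
Period 3:
Births: 12472 × 0.427 = 5326  |  14836 × 0.257 = 3813 → 9139
Group 2: 11405 × 0.946 = 10789
Group 3: 12472 × 0.928 = 11574
Group 4: 14836 × 0.941 = 13961
Group 5: 16767 × 0.92 = 15426
End of period: [9139, 10789, 11574, 13961, 15426]
Scenario B total after 3 periods: 60889
Difference B − A = 60889 − 59339 = 1550

1550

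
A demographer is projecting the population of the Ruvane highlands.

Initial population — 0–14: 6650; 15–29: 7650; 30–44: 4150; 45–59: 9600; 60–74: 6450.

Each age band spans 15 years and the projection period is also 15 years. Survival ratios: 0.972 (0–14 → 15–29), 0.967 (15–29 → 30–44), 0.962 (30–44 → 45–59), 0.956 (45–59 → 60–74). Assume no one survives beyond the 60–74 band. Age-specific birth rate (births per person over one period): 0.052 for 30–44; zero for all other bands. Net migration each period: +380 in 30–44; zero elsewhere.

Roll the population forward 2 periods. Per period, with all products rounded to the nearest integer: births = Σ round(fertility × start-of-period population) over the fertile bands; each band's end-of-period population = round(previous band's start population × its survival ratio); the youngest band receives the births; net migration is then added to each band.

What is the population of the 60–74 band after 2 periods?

Period 1:
Births: 4150 × 0.052 = 216
15–29: 6650 × 0.972 = 6464
30–44: 7650 × 0.967 = 7398
45–59: 4150 × 0.962 = 3992
60–74: 9600 × 0.956 = 9178
Net migration: 30–44 + 380 → 7778
Giving 216 / 6464 / 7778 / 3992 / 9178.
Period 2:
Births: 7778 × 0.052 = 404
15–29: 216 × 0.972 = 210
30–44: 6464 × 0.967 = 6251
45–59: 7778 × 0.962 = 7482
60–74: 3992 × 0.956 = 3816
Net migration: 30–44 + 380 → 6631
Giving 404 / 210 / 6631 / 7482 / 3816.

3816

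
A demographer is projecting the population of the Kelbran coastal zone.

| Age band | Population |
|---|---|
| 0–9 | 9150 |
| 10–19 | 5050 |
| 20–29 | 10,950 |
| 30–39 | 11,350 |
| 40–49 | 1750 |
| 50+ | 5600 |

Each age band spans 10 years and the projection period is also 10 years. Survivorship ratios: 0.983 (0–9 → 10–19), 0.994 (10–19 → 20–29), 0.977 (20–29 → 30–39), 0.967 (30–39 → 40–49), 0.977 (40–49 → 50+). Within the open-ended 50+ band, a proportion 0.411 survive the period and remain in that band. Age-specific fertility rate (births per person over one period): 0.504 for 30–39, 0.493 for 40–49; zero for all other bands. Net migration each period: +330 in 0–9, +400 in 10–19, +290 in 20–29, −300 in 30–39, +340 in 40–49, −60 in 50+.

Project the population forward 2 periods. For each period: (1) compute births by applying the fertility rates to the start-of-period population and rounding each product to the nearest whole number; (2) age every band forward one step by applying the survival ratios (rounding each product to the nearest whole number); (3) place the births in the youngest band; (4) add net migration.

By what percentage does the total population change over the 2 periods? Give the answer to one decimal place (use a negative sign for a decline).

27.4

— Period 1 —
Births: 11350 × 0.504 = 5720 ; 1750 × 0.493 = 863 → 6583
10–19: 9150 × 0.983 = 8994
20–29: 5050 × 0.994 = 5020
30–39: 10950 × 0.977 = 10698
40–49: 11350 × 0.967 = 10975
50+: 1750 × 0.977 + 5600 × 0.411 = 1710 + 2302 = 4012
Net migration: 0–9 + 330 → 6913; 10–19 + 400 → 9394; 20–29 + 290 → 5310; 30–39 − 300 → 10398; 40–49 + 340 → 11315; 50+ − 60 → 3952
Population now: 0–9=6913, 10–19=9394, 20–29=5310, 30–39=10398, 40–49=11315, 50+=3952
— Period 2 —
Births: 10398 × 0.504 = 5241 ; 11315 × 0.493 = 5578 → 10819
10–19: 6913 × 0.983 = 6795
20–29: 9394 × 0.994 = 9338
30–39: 5310 × 0.977 = 5188
40–49: 10398 × 0.967 = 10055
50+: 11315 × 0.977 + 3952 × 0.411 = 11055 + 1624 = 12679
Net migration: 0–9 + 330 → 11149; 10–19 + 400 → 7195; 20–29 + 290 → 9628; 30–39 − 300 → 4888; 40–49 + 340 → 10395; 50+ − 60 → 12619
Population now: 0–9=11149, 10–19=7195, 20–29=9628, 30–39=4888, 40–49=10395, 50+=12619
Total: 43850 → 55874; change = 12024; percentage change = 27.4%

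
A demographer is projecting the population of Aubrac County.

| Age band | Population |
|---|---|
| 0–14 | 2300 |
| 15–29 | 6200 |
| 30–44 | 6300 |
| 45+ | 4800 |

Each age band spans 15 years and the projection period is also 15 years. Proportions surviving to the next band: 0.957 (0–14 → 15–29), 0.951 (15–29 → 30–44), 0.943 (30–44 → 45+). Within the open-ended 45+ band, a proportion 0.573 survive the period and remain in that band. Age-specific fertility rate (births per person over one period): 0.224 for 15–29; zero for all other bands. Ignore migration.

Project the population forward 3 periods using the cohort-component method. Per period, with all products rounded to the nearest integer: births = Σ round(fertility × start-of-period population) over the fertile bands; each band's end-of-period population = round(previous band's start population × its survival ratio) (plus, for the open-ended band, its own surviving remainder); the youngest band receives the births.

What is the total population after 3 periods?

10047

After projecting period 1:
Births: 6200 × 0.224 = 1389
15–29: 2300 × 0.957 = 2201
30–44: 6200 × 0.951 = 5896
45+: 6300 × 0.943 + 4800 × 0.573 = 5941 + 2750 = 8691
Giving 1389 / 2201 / 5896 / 8691.
After projecting period 2:
Births: 2201 × 0.224 = 493
15–29: 1389 × 0.957 = 1329
30–44: 2201 × 0.951 = 2093
45+: 5896 × 0.943 + 8691 × 0.573 = 5560 + 4980 = 10540
Giving 493 / 1329 / 2093 / 10540.
After projecting period 3:
Births: 1329 × 0.224 = 298
15–29: 493 × 0.957 = 472
30–44: 1329 × 0.951 = 1264
45+: 2093 × 0.943 + 10540 × 0.573 = 1974 + 6039 = 8013
Giving 298 / 472 / 1264 / 8013.
Total after period 3: 298 + 472 + 1264 + 8013 = 10047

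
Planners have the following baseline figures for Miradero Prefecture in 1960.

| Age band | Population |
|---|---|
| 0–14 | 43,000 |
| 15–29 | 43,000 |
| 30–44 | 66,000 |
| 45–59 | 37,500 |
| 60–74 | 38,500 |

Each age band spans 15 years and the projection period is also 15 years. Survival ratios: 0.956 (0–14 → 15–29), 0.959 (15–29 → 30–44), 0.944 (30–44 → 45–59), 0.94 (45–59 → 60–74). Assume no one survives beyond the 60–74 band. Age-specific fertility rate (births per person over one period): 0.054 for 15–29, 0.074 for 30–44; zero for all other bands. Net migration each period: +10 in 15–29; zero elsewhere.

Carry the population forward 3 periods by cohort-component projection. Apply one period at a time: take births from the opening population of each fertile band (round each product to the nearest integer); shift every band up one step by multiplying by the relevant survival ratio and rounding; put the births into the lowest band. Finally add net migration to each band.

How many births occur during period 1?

Numbering the bands 1..5 from youngest to oldest:
After projecting period 1:
Births: 43000 × 0.054 = 2322, 66000 × 0.074 = 4884 → total 7206
Band 2: 43000 × 0.956 = 41108
Band 3: 43000 × 0.959 = 41237
Band 4: 66000 × 0.944 = 62304
Band 5: 37500 × 0.94 = 35250
Net migration: Band 2 + 10 → 41118
Giving 7206 / 41118 / 41237 / 62304 / 35250.

7206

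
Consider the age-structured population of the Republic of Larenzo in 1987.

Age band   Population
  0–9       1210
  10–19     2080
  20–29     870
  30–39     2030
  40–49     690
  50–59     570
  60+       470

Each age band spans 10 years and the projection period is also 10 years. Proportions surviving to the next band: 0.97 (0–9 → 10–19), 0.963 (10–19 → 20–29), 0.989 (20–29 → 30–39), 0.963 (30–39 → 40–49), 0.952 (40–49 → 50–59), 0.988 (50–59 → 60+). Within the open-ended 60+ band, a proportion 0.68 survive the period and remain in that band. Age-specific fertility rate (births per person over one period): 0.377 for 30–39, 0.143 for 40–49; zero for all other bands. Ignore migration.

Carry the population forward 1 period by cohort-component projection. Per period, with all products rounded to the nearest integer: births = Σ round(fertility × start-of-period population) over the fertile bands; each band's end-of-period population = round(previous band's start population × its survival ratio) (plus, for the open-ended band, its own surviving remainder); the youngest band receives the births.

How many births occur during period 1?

[period 1]
Births: 2030 * 0.377 = 765, 690 * 0.143 = 99 ⇒ total 864
10–19: 1210 * 0.97 = 1174
20–29: 2080 * 0.963 = 2003
30–39: 870 * 0.989 = 860
40–49: 2030 * 0.963 = 1955
50–59: 690 * 0.952 = 657
60+: 570 * 0.988 + 470 * 0.68 = 563 + 320 = 883
Giving 864 / 1174 / 2003 / 860 / 1955 / 657 / 883.

864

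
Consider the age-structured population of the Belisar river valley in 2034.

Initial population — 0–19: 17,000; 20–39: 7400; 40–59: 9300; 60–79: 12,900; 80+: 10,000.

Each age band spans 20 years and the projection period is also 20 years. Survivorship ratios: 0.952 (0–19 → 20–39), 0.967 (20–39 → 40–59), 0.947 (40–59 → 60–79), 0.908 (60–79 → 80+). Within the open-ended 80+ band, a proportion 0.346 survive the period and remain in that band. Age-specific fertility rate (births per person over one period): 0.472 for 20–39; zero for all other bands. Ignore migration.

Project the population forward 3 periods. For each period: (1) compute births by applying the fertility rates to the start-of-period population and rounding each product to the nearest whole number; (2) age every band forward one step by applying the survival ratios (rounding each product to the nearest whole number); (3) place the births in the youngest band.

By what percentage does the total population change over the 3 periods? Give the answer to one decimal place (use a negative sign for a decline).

-33.5

Period 1.
Births: 7400 * 0.472 = 3493
20–39: 17000 * 0.952 = 16184
40–59: 7400 * 0.967 = 7156
60–79: 9300 * 0.947 = 8807
80+: 12900 * 0.908 + 10000 * 0.346 = 11713 + 3460 = 15173
Giving 3493 / 16184 / 7156 / 8807 / 15173.
Period 2.
Births: 16184 * 0.472 = 7639
20–39: 3493 * 0.952 = 3325
40–59: 16184 * 0.967 = 15650
60–79: 7156 * 0.947 = 6777
80+: 8807 * 0.908 + 15173 * 0.346 = 7997 + 5250 = 13247
Giving 7639 / 3325 / 15650 / 6777 / 13247.
Period 3.
Births: 3325 * 0.472 = 1569
20–39: 7639 * 0.952 = 7272
40–59: 3325 * 0.967 = 3215
60–79: 15650 * 0.947 = 14821
80+: 6777 * 0.908 + 13247 * 0.346 = 6154 + 4583 = 10737
Giving 1569 / 7272 / 3215 / 14821 / 10737.
Total: 56600 → 37614; change = -18986; percentage change = -33.5%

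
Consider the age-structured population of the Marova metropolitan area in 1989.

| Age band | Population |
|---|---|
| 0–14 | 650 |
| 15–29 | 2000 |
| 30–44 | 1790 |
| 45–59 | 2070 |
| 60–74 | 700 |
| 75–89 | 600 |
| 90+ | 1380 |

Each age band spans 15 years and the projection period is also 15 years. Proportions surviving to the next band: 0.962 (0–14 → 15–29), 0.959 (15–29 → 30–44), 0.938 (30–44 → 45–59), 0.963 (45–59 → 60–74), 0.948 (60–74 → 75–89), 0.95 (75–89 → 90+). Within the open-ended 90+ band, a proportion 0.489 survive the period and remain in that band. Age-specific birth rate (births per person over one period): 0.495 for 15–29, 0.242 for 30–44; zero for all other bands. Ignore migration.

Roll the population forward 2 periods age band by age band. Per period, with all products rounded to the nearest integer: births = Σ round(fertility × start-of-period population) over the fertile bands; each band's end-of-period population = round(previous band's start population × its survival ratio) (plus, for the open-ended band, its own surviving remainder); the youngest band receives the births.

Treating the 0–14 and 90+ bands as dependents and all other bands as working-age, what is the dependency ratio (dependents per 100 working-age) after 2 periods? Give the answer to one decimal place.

Let group 1 be 0–14 through group 7 = 90+.
— Period 1 —
Births: 2000 * 0.495 = 990, 1790 * 0.242 = 433 ⇒ total 1423
Group 2: 650 * 0.962 = 625
Group 3: 2000 * 0.959 = 1918
Group 4: 1790 * 0.938 = 1679
Group 5: 2070 * 0.963 = 1993
Group 6: 700 * 0.948 = 664
Group 7: 600 * 0.95 + 1380 * 0.489 = 570 + 675 = 1245
Giving 1423 / 625 / 1918 / 1679 / 1993 / 664 / 1245.
— Period 2 —
Births: 625 * 0.495 = 309, 1918 * 0.242 = 464 ⇒ total 773
Group 2: 1423 * 0.962 = 1369
Group 3: 625 * 0.959 = 599
Group 4: 1918 * 0.938 = 1799
Group 5: 1679 * 0.963 = 1617
Group 6: 1993 * 0.948 = 1889
Group 7: 664 * 0.95 + 1245 * 0.489 = 631 + 609 = 1240
Giving 773 / 1369 / 599 / 1799 / 1617 / 1889 / 1240.
Dependents (band 0–14 + band 90+) = 773 + 1240 = 2013; working-age = 7273; ratio = 2013/7273 × 100 = 27.7

27.7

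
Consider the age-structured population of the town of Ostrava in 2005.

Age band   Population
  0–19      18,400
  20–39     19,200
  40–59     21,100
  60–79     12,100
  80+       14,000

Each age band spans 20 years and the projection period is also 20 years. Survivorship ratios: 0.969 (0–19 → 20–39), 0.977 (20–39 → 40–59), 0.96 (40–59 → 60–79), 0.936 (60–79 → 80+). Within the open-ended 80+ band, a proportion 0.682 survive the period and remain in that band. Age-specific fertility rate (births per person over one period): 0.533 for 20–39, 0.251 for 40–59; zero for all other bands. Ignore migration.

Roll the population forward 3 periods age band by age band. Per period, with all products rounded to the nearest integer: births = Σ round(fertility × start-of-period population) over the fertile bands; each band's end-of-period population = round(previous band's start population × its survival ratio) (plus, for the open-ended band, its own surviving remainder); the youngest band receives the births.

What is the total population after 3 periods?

Numbering the bands 1..5 from youngest to oldest:
Period 1:
Births: 19200 × 0.533 = 10234, 21100 × 0.251 = 5296 → total 15530
Band 2: 18400 × 0.969 = 17830
Band 3: 19200 × 0.977 = 18758
Band 4: 21100 × 0.96 = 20256
Band 5: 12100 × 0.936 + 14000 × 0.682 = 11326 + 9548 = 20874
End of period: [15530, 17830, 18758, 20256, 20874]
Period 2:
Births: 17830 × 0.533 = 9503, 18758 × 0.251 = 4708 → total 14211
Band 2: 15530 × 0.969 = 15049
Band 3: 17830 × 0.977 = 17420
Band 4: 18758 × 0.96 = 18008
Band 5: 20256 × 0.936 + 20874 × 0.682 = 18960 + 14236 = 33196
End of period: [14211, 15049, 17420, 18008, 33196]
Period 3:
Births: 15049 × 0.533 = 8021, 17420 × 0.251 = 4372 → total 12393
Band 2: 14211 × 0.969 = 13770
Band 3: 15049 × 0.977 = 14703
Band 4: 17420 × 0.96 = 16723
Band 5: 18008 × 0.936 + 33196 × 0.682 = 16855 + 22640 = 39495
End of period: [12393, 13770, 14703, 16723, 39495]
Total after period 3: 12393 + 13770 + 14703 + 16723 + 39495 = 97084

97084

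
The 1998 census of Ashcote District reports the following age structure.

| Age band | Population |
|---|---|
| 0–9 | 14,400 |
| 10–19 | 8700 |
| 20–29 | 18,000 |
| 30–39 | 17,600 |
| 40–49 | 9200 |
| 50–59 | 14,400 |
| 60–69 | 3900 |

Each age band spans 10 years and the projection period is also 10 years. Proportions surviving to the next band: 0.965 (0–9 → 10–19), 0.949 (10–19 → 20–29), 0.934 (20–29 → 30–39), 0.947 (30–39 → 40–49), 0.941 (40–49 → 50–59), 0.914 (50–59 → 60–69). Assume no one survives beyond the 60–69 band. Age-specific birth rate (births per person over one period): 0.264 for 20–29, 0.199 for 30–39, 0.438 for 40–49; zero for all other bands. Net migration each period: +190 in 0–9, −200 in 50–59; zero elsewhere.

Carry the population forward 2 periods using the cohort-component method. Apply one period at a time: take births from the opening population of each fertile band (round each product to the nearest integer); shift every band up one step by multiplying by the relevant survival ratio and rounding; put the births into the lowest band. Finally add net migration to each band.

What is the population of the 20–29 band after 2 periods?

13187

Period 1:
Births: 18000 * 0.264 = 4752, 17600 * 0.199 = 3502, 9200 * 0.438 = 4030 ⇒ total 12284
10–19: 14400 * 0.965 = 13896
20–29: 8700 * 0.949 = 8256
30–39: 18000 * 0.934 = 16812
40–49: 17600 * 0.947 = 16667
50–59: 9200 * 0.941 = 8657
60–69: 14400 * 0.914 = 13162
Net migration: 0–9 + 190 → 12474; 50–59 − 200 → 8457
→ [12474, 13896, 8256, 16812, 16667, 8457, 13162]
Period 2:
Births: 8256 * 0.264 = 2180, 16812 * 0.199 = 3346, 16667 * 0.438 = 7300 ⇒ total 12826
10–19: 12474 * 0.965 = 12037
20–29: 13896 * 0.949 = 13187
30–39: 8256 * 0.934 = 7711
40–49: 16812 * 0.947 = 15921
50–59: 16667 * 0.941 = 15684
60–69: 8457 * 0.914 = 7730
Net migration: 0–9 + 190 → 13016; 50–59 − 200 → 15484
→ [13016, 12037, 13187, 7711, 15921, 15484, 7730]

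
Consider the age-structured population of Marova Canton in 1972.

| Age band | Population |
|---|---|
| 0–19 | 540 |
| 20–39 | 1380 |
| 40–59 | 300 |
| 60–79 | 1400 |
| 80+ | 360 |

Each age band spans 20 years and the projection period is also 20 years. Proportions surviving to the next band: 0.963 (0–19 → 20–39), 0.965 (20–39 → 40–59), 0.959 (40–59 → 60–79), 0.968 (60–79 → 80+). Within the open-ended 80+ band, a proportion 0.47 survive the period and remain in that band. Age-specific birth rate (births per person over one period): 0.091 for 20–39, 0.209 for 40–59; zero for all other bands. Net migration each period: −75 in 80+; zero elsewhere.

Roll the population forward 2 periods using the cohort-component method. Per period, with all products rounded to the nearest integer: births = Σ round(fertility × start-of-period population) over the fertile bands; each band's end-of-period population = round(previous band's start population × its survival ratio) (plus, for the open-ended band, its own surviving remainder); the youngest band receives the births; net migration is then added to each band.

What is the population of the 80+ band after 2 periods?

885

(Groups numbered youngest = 1 to oldest = 5.)
[period 1]
Births: 1380 × 0.091 = 126, 300 × 0.209 = 63 → 189
Group 2: 540 × 0.963 = 520
Group 3: 1380 × 0.965 = 1332
Group 4: 300 × 0.959 = 288
Group 5: 1400 × 0.968 + 360 × 0.47 = 1355 + 169 = 1524
Net migration: Group 5 − 75 → 1449
Giving 189 / 520 / 1332 / 288 / 1449.
[period 2]
Births: 520 × 0.091 = 47, 1332 × 0.209 = 278 → 325
Group 2: 189 × 0.963 = 182
Group 3: 520 × 0.965 = 502
Group 4: 1332 × 0.959 = 1277
Group 5: 288 × 0.968 + 1449 × 0.47 = 279 + 681 = 960
Net migration: Group 5 − 75 → 885
Giving 325 / 182 / 502 / 1277 / 885.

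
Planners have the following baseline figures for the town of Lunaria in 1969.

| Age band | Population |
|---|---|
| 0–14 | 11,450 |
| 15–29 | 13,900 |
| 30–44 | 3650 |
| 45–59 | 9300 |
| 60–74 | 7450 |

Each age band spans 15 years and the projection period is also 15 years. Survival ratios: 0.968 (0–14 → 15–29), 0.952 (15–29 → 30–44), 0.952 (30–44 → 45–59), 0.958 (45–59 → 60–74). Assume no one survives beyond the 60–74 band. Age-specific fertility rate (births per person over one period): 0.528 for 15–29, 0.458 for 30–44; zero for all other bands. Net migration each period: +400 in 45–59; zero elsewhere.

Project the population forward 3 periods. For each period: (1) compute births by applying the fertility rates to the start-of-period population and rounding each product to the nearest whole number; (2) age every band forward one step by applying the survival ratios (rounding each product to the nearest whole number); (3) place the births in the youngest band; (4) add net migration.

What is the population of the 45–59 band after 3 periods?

10446

Let group 1 be 0–14 through group 5 = 60–74.
[period 1]
Births: 13900 × 0.528 = 7339  |  3650 × 0.458 = 1672 → 9011
Group 2: 11450 × 0.968 = 11084
Group 3: 13900 × 0.952 = 13233
Group 4: 3650 × 0.952 = 3475
Group 5: 9300 × 0.958 = 8909
Net migration: Group 4 + 400 → 3875
→ [9011, 11084, 13233, 3875, 8909]
[period 2]
Births: 11084 × 0.528 = 5852  |  13233 × 0.458 = 6061 → 11913
Group 2: 9011 × 0.968 = 8723
Group 3: 11084 × 0.952 = 10552
Group 4: 13233 × 0.952 = 12598
Group 5: 3875 × 0.958 = 3712
Net migration: Group 4 + 400 → 12998
→ [11913, 8723, 10552, 12998, 3712]
[period 3]
Births: 8723 × 0.528 = 4606  |  10552 × 0.458 = 4833 → 9439
Group 2: 11913 × 0.968 = 11532
Group 3: 8723 × 0.952 = 8304
Group 4: 10552 × 0.952 = 10046
Group 5: 12998 × 0.958 = 12452
Net migration: Group 4 + 400 → 10446
→ [9439, 11532, 8304, 10446, 12452]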